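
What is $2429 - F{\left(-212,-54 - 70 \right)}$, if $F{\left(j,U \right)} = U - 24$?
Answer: $2577$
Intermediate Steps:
$F{\left(j,U \right)} = -24 + U$
$2429 - F{\left(-212,-54 - 70 \right)} = 2429 - \left(-24 - 124\right) = 2429 - -148 = 2429 + 148 = 2577$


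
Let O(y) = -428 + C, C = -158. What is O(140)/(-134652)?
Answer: 293/67326 ≈ 0.0043520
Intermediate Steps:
O(y) = -586 (O(y) = -428 - 158 = -586)
O(140)/(-134652) = -586/(-134652) = -586*(-1/134652) = 293/67326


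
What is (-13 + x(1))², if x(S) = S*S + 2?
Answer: 100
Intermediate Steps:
x(S) = 2 + S² (x(S) = S² + 2 = 2 + S²)
(-13 + x(1))² = (-13 + (2 + 1²))² = (-13 + (2 + 1))² = (-13 + 3)² = (-10)² = 100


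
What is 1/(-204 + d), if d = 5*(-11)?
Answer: -1/259 ≈ -0.0038610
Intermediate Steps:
d = -55
1/(-204 + d) = 1/(-204 - 55) = 1/(-259) = -1/259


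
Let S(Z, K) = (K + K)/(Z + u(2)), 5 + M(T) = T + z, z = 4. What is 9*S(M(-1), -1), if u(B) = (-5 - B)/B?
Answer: 36/11 ≈ 3.2727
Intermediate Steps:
M(T) = -1 + T (M(T) = -5 + (T + 4) = -5 + (4 + T) = -1 + T)
u(B) = (-5 - B)/B
S(Z, K) = 2*K/(-7/2 + Z) (S(Z, K) = (K + K)/(Z + (-5 - 1*2)/2) = (2*K)/(Z + (-5 - 2)/2) = (2*K)/(Z + (½)*(-7)) = (2*K)/(Z - 7/2) = (2*K)/(-7/2 + Z) = 2*K/(-7/2 + Z))
9*S(M(-1), -1) = 9*(4*(-1)/(-7 + 2*(-1 - 1))) = 9*(4*(-1)/(-7 + 2*(-2))) = 9*(4*(-1)/(-7 - 4)) = 9*(4*(-1)/(-11)) = 9*(4*(-1)*(-1/11)) = 9*(4/11) = 36/11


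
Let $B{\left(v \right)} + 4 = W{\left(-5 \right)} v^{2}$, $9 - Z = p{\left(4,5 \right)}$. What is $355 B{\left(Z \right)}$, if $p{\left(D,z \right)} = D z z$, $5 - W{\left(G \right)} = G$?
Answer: $29396130$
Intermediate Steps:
$W{\left(G \right)} = 5 - G$
$p{\left(D,z \right)} = D z^{2}$
$Z = -91$ ($Z = 9 - 4 \cdot 5^{2} = 9 - 4 \cdot 25 = 9 - 100 = -91$)
$B{\left(v \right)} = -4 + 10 v^{2}$ ($B{\left(v \right)} = -4 + \left(5 - -5\right) v^{2} = -4 + \left(5 + 5\right) v^{2} = -4 + 10 v^{2}$)
$355 B{\left(Z \right)} = 355 \left(-4 + 10 \left(-91\right)^{2}\right) = 355 \left(-4 + 10 \cdot 8281\right) = 355 \left(-4 + 82810\right) = 355 \cdot 82806 = 29396130$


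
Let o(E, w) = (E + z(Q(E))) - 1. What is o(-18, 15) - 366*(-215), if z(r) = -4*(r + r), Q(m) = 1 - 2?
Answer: 78679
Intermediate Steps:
Q(m) = -1
z(r) = -8*r
o(E, w) = 7 + E (o(E, w) = (E - 8*(-1)) - 1 = (E + 8) - 1 = (8 + E) - 1 = 7 + E)
o(-18, 15) - 366*(-215) = (7 - 18) - 366*(-215) = -11 + 78690 = 78679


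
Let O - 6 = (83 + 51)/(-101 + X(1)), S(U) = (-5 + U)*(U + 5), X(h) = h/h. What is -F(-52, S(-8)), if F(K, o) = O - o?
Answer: 1717/50 ≈ 34.340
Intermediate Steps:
X(h) = 1
S(U) = (-5 + U)*(5 + U)
O = 233/50 (O = 6 + (83 + 51)/(-101 + 1) = 6 + 134/(-100) = 6 + 134*(-1/100) = 6 - 67/50 = 233/50 ≈ 4.6600)
F(K, o) = 233/50 - o
-F(-52, S(-8)) = -(233/50 - (-25 + (-8)²)) = -(233/50 - (-25 + 64)) = -(233/50 - 1*39) = -(233/50 - 39) = -1*(-1717/50) = 1717/50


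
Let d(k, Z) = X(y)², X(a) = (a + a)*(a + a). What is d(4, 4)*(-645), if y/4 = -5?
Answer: -1651200000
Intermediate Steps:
y = -20 (y = 4*(-5) = -20)
X(a) = 4*a² (X(a) = (2*a)*(2*a) = 4*a²)
d(k, Z) = 2560000 (d(k, Z) = (4*(-20)²)² = (4*400)² = 1600² = 2560000)
d(4, 4)*(-645) = 2560000*(-645) = -1651200000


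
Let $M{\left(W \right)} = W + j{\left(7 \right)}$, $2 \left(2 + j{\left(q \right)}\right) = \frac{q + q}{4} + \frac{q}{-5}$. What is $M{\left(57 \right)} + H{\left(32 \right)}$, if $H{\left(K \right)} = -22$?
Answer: $\frac{681}{20} \approx 34.05$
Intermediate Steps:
$j{\left(q \right)} = -2 + \frac{3 q}{20}$ ($j{\left(q \right)} = -2 + \frac{\frac{q + q}{4} + \frac{q}{-5}}{2} = -2 + \frac{2 q \frac{1}{4} + q \left(- \frac{1}{5}\right)}{2} = -2 + \frac{\frac{q}{2} - \frac{q}{5}}{2} = -2 + \frac{\frac{3}{10} q}{2} = -2 + \frac{3 q}{20}$)
$M{\left(W \right)} = - \frac{19}{20} + W$ ($M{\left(W \right)} = W + \left(-2 + \frac{3}{20} \cdot 7\right) = W + \left(-2 + \frac{21}{20}\right) = W - \frac{19}{20} = - \frac{19}{20} + W$)
$M{\left(57 \right)} + H{\left(32 \right)} = \left(- \frac{19}{20} + 57\right) - 22 = \frac{1121}{20} - 22 = \frac{681}{20}$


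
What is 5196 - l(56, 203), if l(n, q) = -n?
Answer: 5252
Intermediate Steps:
5196 - l(56, 203) = 5196 - (-1)*56 = 5196 - 1*(-56) = 5196 + 56 = 5252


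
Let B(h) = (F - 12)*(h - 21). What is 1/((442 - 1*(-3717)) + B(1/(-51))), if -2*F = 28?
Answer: 51/239981 ≈ 0.00021252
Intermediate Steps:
F = -14 (F = -½*28 = -14)
B(h) = 546 - 26*h (B(h) = (-14 - 12)*(h - 21) = -26*(-21 + h) = 546 - 26*h)
1/((442 - 1*(-3717)) + B(1/(-51))) = 1/((442 - 1*(-3717)) + (546 - 26/(-51))) = 1/((442 + 3717) + (546 - 26*(-1/51))) = 1/(4159 + (546 + 26/51)) = 1/(4159 + 27872/51) = 1/(239981/51) = 51/239981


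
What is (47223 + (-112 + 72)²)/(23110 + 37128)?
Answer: 48823/60238 ≈ 0.81050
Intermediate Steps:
(47223 + (-112 + 72)²)/(23110 + 37128) = (47223 + (-40)²)/60238 = (47223 + 1600)*(1/60238) = 48823*(1/60238) = 48823/60238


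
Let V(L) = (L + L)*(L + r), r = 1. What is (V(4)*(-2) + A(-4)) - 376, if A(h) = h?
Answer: -460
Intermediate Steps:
V(L) = 2*L*(1 + L) (V(L) = (L + L)*(L + 1) = (2*L)*(1 + L) = 2*L*(1 + L))
(V(4)*(-2) + A(-4)) - 376 = ((2*4*(1 + 4))*(-2) - 4) - 376 = ((2*4*5)*(-2) - 4) - 376 = (40*(-2) - 4) - 376 = (-80 - 4) - 376 = -84 - 376 = -460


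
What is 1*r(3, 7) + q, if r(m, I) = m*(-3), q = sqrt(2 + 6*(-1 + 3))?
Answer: -9 + sqrt(14) ≈ -5.2583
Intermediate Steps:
q = sqrt(14) (q = sqrt(2 + 6*2) = sqrt(2 + 12) = sqrt(14) ≈ 3.7417)
r(m, I) = -3*m
1*r(3, 7) + q = 1*(-3*3) + sqrt(14) = 1*(-9) + sqrt(14) = -9 + sqrt(14)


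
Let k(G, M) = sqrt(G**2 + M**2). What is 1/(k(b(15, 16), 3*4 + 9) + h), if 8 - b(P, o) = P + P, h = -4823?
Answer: -4823/23260404 - 5*sqrt(37)/23260404 ≈ -0.00020866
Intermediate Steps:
b(P, o) = 8 - 2*P (b(P, o) = 8 - (P + P) = 8 - 2*P)
1/(k(b(15, 16), 3*4 + 9) + h) = 1/(sqrt((8 - 2*15)**2 + (3*4 + 9)**2) - 4823) = 1/(sqrt((8 - 30)**2 + (12 + 9)**2) - 4823) = 1/(sqrt((-22)**2 + 21**2) - 4823) = 1/(sqrt(484 + 441) - 4823) = 1/(sqrt(925) - 4823) = 1/(5*sqrt(37) - 4823) = 1/(-4823 + 5*sqrt(37))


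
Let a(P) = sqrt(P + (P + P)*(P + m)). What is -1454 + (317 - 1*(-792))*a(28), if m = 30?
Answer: -1454 + 6654*sqrt(91) ≈ 62021.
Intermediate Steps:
a(P) = sqrt(P + 2*P*(30 + P)) (a(P) = sqrt(P + (P + P)*(P + 30)) = sqrt(P + (2*P)*(30 + P)) = sqrt(P + 2*P*(30 + P)))
-1454 + (317 - 1*(-792))*a(28) = -1454 + (317 - 1*(-792))*sqrt(28*(61 + 2*28)) = -1454 + (317 + 792)*sqrt(28*(61 + 56)) = -1454 + 1109*sqrt(28*117) = -1454 + 1109*sqrt(3276) = -1454 + 1109*(6*sqrt(91)) = -1454 + 6654*sqrt(91)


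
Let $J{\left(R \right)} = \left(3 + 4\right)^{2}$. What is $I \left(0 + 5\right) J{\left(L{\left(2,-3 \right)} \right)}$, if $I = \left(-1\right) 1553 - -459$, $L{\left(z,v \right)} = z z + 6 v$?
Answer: $-268030$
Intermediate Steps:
$L{\left(z,v \right)} = z^{2} + 6 v$
$J{\left(R \right)} = 49$ ($J{\left(R \right)} = 7^{2} = 49$)
$I = -1094$ ($I = -1553 + 459 = -1094$)
$I \left(0 + 5\right) J{\left(L{\left(2,-3 \right)} \right)} = - 1094 \left(0 + 5\right) 49 = - 1094 \cdot 5 \cdot 49 = \left(-1094\right) 245 = -268030$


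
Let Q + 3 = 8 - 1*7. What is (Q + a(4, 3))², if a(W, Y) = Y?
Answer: 1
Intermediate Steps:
Q = -2 (Q = -3 + (8 - 1*7) = -3 + (8 - 7) = -3 + 1 = -2)
(Q + a(4, 3))² = (-2 + 3)² = 1² = 1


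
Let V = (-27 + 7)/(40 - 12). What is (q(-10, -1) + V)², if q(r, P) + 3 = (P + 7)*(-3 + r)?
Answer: 327184/49 ≈ 6677.2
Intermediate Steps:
V = -5/7 (V = -20/28 = -20*1/28 = -5/7 ≈ -0.71429)
q(r, P) = -3 + (-3 + r)*(7 + P) (q(r, P) = -3 + (P + 7)*(-3 + r) = -3 + (7 + P)*(-3 + r) = -3 + (-3 + r)*(7 + P))
(q(-10, -1) + V)² = ((-24 - 3*(-1) + 7*(-10) - 1*(-10)) - 5/7)² = ((-24 + 3 - 70 + 10) - 5/7)² = (-81 - 5/7)² = (-572/7)² = 327184/49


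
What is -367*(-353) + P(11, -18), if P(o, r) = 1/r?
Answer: 2331917/18 ≈ 1.2955e+5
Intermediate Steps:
-367*(-353) + P(11, -18) = -367*(-353) + 1/(-18) = 129551 - 1/18 = 2331917/18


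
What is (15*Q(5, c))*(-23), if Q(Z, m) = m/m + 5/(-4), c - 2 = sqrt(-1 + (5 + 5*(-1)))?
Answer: 345/4 ≈ 86.250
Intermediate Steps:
c = 2 + I (c = 2 + sqrt(-1 + (5 + 5*(-1))) = 2 + sqrt(-1 + (5 - 5)) = 2 + sqrt(-1 + 0) = 2 + sqrt(-1) = 2 + I ≈ 2.0 + 1.0*I)
Q(Z, m) = -1/4 (Q(Z, m) = 1 + 5*(-1/4) = 1 - 5/4 = -1/4)
(15*Q(5, c))*(-23) = (15*(-1/4))*(-23) = -15/4*(-23) = 345/4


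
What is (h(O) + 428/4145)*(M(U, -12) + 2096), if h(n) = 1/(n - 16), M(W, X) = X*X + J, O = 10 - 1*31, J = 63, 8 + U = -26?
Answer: 26924373/153365 ≈ 175.56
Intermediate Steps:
U = -34 (U = -8 - 26 = -34)
O = -21 (O = 10 - 31 = -21)
M(W, X) = 63 + X² (M(W, X) = X*X + 63 = X² + 63 = 63 + X²)
h(n) = 1/(-16 + n)
(h(O) + 428/4145)*(M(U, -12) + 2096) = (1/(-16 - 21) + 428/4145)*((63 + (-12)²) + 2096) = (1/(-37) + 428*(1/4145))*((63 + 144) + 2096) = (-1/37 + 428/4145)*(207 + 2096) = (11691/153365)*2303 = 26924373/153365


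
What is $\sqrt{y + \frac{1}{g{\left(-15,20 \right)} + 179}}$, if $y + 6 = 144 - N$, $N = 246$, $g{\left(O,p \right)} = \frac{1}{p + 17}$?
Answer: $\frac{i \sqrt{32906330}}{552} \approx 10.392 i$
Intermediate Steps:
$g{\left(O,p \right)} = \frac{1}{17 + p}$
$y = -108$ ($y = -6 + \left(144 - 246\right) = -6 - 102 = -108$)
$\sqrt{y + \frac{1}{g{\left(-15,20 \right)} + 179}} = \sqrt{-108 + \frac{1}{\frac{1}{17 + 20} + 179}} = \sqrt{-108 + \frac{1}{\frac{1}{37} + 179}} = \sqrt{-108 + \frac{1}{\frac{6624}{37}}} = \sqrt{-108 + \frac{37}{6624}} = \sqrt{- \frac{715355}{6624}} = \frac{i \sqrt{32906330}}{552}$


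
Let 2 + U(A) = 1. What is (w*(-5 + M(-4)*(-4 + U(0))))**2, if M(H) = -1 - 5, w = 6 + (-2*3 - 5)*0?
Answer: 22500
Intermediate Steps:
U(A) = -1 (U(A) = -2 + 1 = -1)
w = 6 (w = 6 + (-6 - 5)*0 = 6 - 11*0 = 6 + 0 = 6)
M(H) = -6
(w*(-5 + M(-4)*(-4 + U(0))))**2 = (6*(-5 - 6*(-4 - 1)))**2 = (6*(-5 - 6*(-5)))**2 = (6*(-5 + 30))**2 = (6*25)**2 = 150**2 = 22500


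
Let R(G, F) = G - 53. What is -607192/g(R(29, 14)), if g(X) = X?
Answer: 75899/3 ≈ 25300.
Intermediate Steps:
R(G, F) = -53 + G
-607192/g(R(29, 14)) = -607192/(-53 + 29) = -607192/(-24) = -607192*(-1/24) = 75899/3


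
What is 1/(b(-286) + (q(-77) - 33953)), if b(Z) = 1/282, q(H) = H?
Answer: -282/9596459 ≈ -2.9386e-5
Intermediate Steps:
b(Z) = 1/282
1/(b(-286) + (q(-77) - 33953)) = 1/(1/282 + (-77 - 33953)) = 1/(1/282 - 34030) = 1/(-9596459/282) = -282/9596459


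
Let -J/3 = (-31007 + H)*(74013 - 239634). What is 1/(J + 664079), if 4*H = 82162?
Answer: -2/10399505021 ≈ -1.9232e-10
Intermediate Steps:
H = 41081/2 (H = (¼)*82162 = 41081/2 ≈ 20541.)
J = -10400833179/2 (J = -3*(-31007 + 41081/2)*(74013 - 239634) = -(-62799)*(-165621)/2 = -3*3466944393/2 = -10400833179/2 ≈ -5.2004e+9)
1/(J + 664079) = 1/(-10400833179/2 + 664079) = 1/(-10399505021/2) = -2/10399505021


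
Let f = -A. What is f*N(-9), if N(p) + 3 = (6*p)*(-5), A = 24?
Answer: -6408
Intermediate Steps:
N(p) = -3 - 30*p (N(p) = -3 + (6*p)*(-5) = -3 - 30*p)
f = -24 (f = -1*24 = -24)
f*N(-9) = -24*(-3 - 30*(-9)) = -24*(-3 + 270) = -24*267 = -6408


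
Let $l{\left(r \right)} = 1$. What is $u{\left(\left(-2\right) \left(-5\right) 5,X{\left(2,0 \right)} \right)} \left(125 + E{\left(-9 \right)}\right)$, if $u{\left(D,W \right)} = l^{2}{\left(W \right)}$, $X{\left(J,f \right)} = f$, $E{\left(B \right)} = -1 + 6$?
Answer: $130$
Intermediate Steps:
$E{\left(B \right)} = 5$
$u{\left(D,W \right)} = 1$ ($u{\left(D,W \right)} = 1^{2} = 1$)
$u{\left(\left(-2\right) \left(-5\right) 5,X{\left(2,0 \right)} \right)} \left(125 + E{\left(-9 \right)}\right) = 1 \left(125 + 5\right) = 1 \cdot 130 = 130$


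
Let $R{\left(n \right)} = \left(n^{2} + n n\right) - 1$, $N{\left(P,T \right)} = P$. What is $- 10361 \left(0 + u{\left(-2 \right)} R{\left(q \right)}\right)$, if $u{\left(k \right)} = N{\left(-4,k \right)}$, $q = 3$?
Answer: $704548$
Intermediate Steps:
$R{\left(n \right)} = -1 + 2 n^{2}$ ($R{\left(n \right)} = \left(n^{2} + n^{2}\right) - 1 = 2 n^{2} - 1 = -1 + 2 n^{2}$)
$u{\left(k \right)} = -4$
$- 10361 \left(0 + u{\left(-2 \right)} R{\left(q \right)}\right) = - 10361 \left(0 - 4 \left(-1 + 2 \cdot 3^{2}\right)\right) = - 10361 \left(0 - 4 \left(-1 + 2 \cdot 9\right)\right) = - 10361 \left(0 - 4 \left(-1 + 18\right)\right) = - 10361 \left(0 - 68\right) = \left(-10361\right) \left(-68\right) = 704548$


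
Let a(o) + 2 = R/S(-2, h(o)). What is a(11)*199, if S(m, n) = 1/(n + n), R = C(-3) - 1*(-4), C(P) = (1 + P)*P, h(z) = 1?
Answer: 3582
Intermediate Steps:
C(P) = P*(1 + P)
R = 10 (R = -3*(1 - 3) - 1*(-4) = -3*(-2) + 4 = 6 + 4 = 10)
S(m, n) = 1/(2*n)
a(o) = 18 (a(o) = -2 + 10/(((1/2)/1)) = -2 + 10/(((1/2)*1)) = -2 + 10/(1/2) = -2 + 10*2 = -2 + 20 = 18)
a(11)*199 = 18*199 = 3582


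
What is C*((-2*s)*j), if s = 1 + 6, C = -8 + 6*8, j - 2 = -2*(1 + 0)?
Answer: 0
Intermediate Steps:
j = 0 (j = 2 - 2*(1 + 0) = 2 - 2*1 = 2 - 2 = 0)
C = 40 (C = -8 + 48 = 40)
s = 7
C*((-2*s)*j) = 40*(-2*7*0) = 40*(-14*0) = 40*0 = 0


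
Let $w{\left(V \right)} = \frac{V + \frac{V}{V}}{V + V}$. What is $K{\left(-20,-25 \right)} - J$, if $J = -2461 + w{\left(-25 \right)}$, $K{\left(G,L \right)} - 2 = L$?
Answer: $\frac{60938}{25} \approx 2437.5$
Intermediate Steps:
$K{\left(G,L \right)} = 2 + L$
$w{\left(V \right)} = \frac{1 + V}{2 V}$ ($w{\left(V \right)} = \frac{V + 1}{2 V} = \left(1 + V\right) \frac{1}{2 V} = \frac{1 + V}{2 V}$)
$J = - \frac{61513}{25}$ ($J = -2461 + \frac{1 - 25}{2 \left(-25\right)} = -2461 + \frac{1}{2} \left(- \frac{1}{25}\right) \left(-24\right) = -2461 + \frac{12}{25} = - \frac{61513}{25} \approx -2460.5$)
$K{\left(-20,-25 \right)} - J = \left(2 - 25\right) - - \frac{61513}{25} = -23 + \frac{61513}{25} = \frac{60938}{25}$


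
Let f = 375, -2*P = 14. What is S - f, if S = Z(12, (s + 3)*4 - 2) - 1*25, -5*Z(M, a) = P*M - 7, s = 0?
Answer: -1909/5 ≈ -381.80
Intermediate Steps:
P = -7 (P = -½*14 = -7)
Z(M, a) = 7/5 + 7*M/5 (Z(M, a) = -(-7*M - 7)/5 = -(-7 - 7*M)/5 = 7/5 + 7*M/5)
S = -34/5 (S = (7/5 + (7/5)*12) - 1*25 = (7/5 + 84/5) - 25 = 91/5 - 25 = -34/5 ≈ -6.8000)
S - f = -34/5 - 1*375 = -34/5 - 375 = -1909/5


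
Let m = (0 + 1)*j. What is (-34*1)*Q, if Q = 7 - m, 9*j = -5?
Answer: -2312/9 ≈ -256.89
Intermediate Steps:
j = -5/9 (j = (⅑)*(-5) = -5/9 ≈ -0.55556)
m = -5/9 (m = (0 + 1)*(-5/9) = 1*(-5/9) = -5/9 ≈ -0.55556)
Q = 68/9 (Q = 7 - 1*(-5/9) = 7 + 5/9 = 68/9 ≈ 7.5556)
(-34*1)*Q = -34*1*(68/9) = -34*68/9 = -2312/9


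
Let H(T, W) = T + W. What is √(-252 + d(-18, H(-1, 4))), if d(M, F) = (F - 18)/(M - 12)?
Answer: I*√1006/2 ≈ 15.859*I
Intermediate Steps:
d(M, F) = (-18 + F)/(-12 + M)
√(-252 + d(-18, H(-1, 4))) = √(-252 + (-18 + (-1 + 4))/(-12 - 18)) = √(-252 + (-18 + 3)/(-30)) = √(-252 - 1/30*(-15)) = √(-252 + ½) = √(-503/2) = I*√1006/2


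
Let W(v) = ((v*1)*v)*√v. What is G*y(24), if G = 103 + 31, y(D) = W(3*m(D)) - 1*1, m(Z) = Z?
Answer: -134 + 4167936*√2 ≈ 5.8942e+6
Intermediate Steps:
W(v) = v^(5/2) (W(v) = (v*v)*√v = v²*√v = v^(5/2))
y(D) = -1 + 9*√3*D^(5/2) (y(D) = (3*D)^(5/2) - 1*1 = 9*√3*D^(5/2) - 1 = -1 + 9*√3*D^(5/2))
G = 134
G*y(24) = 134*(-1 + 9*√3*24^(5/2)) = 134*(-1 + 9*√3*(1152*√6)) = 134*(-1 + 31104*√2) = -134 + 4167936*√2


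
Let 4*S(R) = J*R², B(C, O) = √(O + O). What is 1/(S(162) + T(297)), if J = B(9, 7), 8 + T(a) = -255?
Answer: 263/602584925 + 6561*√14/602584925 ≈ 4.1176e-5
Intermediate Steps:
T(a) = -263 (T(a) = -8 - 255 = -263)
B(C, O) = √2*√O (B(C, O) = √(2*O) = √2*√O)
J = √14 (J = √2*√7 = √14 ≈ 3.7417)
S(R) = √14*R²/4 (S(R) = (√14*R²)/4 = √14*R²/4)
1/(S(162) + T(297)) = 1/((¼)*√14*162² - 263) = 1/((¼)*√14*26244 - 263) = 1/(6561*√14 - 263) = 1/(-263 + 6561*√14)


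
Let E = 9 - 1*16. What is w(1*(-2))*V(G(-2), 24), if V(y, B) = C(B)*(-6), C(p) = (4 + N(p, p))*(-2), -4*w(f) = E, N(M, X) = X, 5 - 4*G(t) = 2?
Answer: 588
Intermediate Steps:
G(t) = ¾ (G(t) = 5/4 - ¼*2 = 5/4 - ½ = ¾)
E = -7 (E = 9 - 16 = -7)
w(f) = 7/4 (w(f) = -¼*(-7) = 7/4)
C(p) = -8 - 2*p (C(p) = (4 + p)*(-2) = -8 - 2*p)
V(y, B) = 48 + 12*B (V(y, B) = (-8 - 2*B)*(-6) = 48 + 12*B)
w(1*(-2))*V(G(-2), 24) = 7*(48 + 12*24)/4 = 7*(48 + 288)/4 = (7/4)*336 = 588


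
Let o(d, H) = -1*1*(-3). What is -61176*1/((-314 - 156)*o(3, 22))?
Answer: 10196/235 ≈ 43.387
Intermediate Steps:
o(d, H) = 3 (o(d, H) = -1*(-3) = 3)
-61176*1/((-314 - 156)*o(3, 22)) = -61176*1/(3*(-314 - 156)) = -61176/((-470*3)) = -61176/(-1410) = -61176*(-1/1410) = 10196/235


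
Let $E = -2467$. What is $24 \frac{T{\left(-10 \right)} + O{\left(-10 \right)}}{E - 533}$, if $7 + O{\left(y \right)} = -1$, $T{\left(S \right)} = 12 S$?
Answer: $\frac{128}{125} \approx 1.024$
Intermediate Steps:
$O{\left(y \right)} = -8$ ($O{\left(y \right)} = -7 - 1 = -8$)
$24 \frac{T{\left(-10 \right)} + O{\left(-10 \right)}}{E - 533} = 24 \frac{12 \left(-10\right) - 8}{-2467 - 533} = 24 \frac{-120 - 8}{-3000} = 24 \left(\left(-128\right) \left(- \frac{1}{3000}\right)\right) = 24 \cdot \frac{16}{375} = \frac{128}{125}$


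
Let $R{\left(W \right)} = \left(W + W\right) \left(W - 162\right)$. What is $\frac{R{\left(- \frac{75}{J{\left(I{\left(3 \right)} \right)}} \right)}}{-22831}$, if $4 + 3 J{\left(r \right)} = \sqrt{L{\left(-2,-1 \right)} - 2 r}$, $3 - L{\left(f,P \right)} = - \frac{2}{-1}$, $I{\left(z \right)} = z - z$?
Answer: $\frac{13050}{22831} \approx 0.57159$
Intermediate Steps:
$I{\left(z \right)} = 0$
$L{\left(f,P \right)} = 1$ ($L{\left(f,P \right)} = 3 - - \frac{2}{-1} = 3 - \left(-2\right) \left(-1\right) = 3 - 2 = 1$)
$J{\left(r \right)} = - \frac{4}{3} + \frac{\sqrt{1 - 2 r}}{3}$
$R{\left(W \right)} = 2 W \left(-162 + W\right)$
$\frac{R{\left(- \frac{75}{J{\left(I{\left(3 \right)} \right)}} \right)}}{-22831} = \frac{2 \left(- \frac{75}{- \frac{4}{3} + \frac{\sqrt{1 - 0}}{3}}\right) \left(-162 - \frac{75}{- \frac{4}{3} + \frac{\sqrt{1 - 0}}{3}}\right)}{-22831} = 2 \left(- \frac{75}{- \frac{4}{3} + \frac{\sqrt{1 + 0}}{3}}\right) \left(-162 - \frac{75}{- \frac{4}{3} + \frac{\sqrt{1 + 0}}{3}}\right) \left(- \frac{1}{22831}\right) = 2 \left(- \frac{75}{- \frac{4}{3} + \frac{\sqrt{1}}{3}}\right) \left(-162 - \frac{75}{- \frac{4}{3} + \frac{\sqrt{1}}{3}}\right) \left(- \frac{1}{22831}\right) = 2 \left(- \frac{75}{- \frac{4}{3} + \frac{1}{3} \cdot 1}\right) \left(-162 - \frac{75}{- \frac{4}{3} + \frac{1}{3} \cdot 1}\right) \left(- \frac{1}{22831}\right) = 2 \left(- \frac{75}{- \frac{4}{3} + \frac{1}{3}}\right) \left(-162 - \frac{75}{- \frac{4}{3} + \frac{1}{3}}\right) \left(- \frac{1}{22831}\right) = 2 \left(- \frac{75}{-1}\right) \left(-162 - \frac{75}{-1}\right) \left(- \frac{1}{22831}\right) = 2 \left(\left(-75\right) \left(-1\right)\right) \left(-162 - -75\right) \left(- \frac{1}{22831}\right) = 2 \cdot 75 \left(-162 + 75\right) \left(- \frac{1}{22831}\right) = 2 \cdot 75 \left(-87\right) \left(- \frac{1}{22831}\right) = \left(-13050\right) \left(- \frac{1}{22831}\right) = \frac{13050}{22831}$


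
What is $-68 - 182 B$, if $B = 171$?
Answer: $-31190$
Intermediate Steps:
$-68 - 182 B = -68 - 31122 = -31190$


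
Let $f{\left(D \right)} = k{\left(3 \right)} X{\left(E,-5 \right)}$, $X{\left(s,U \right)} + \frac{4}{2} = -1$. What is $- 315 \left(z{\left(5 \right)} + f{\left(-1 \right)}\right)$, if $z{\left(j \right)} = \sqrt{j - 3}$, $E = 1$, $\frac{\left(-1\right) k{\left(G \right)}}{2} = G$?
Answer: $-5670 - 315 \sqrt{2} \approx -6115.5$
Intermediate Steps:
$k{\left(G \right)} = - 2 G$
$X{\left(s,U \right)} = -3$ ($X{\left(s,U \right)} = -2 - 1 = -3$)
$z{\left(j \right)} = \sqrt{-3 + j}$
$f{\left(D \right)} = 18$ ($f{\left(D \right)} = \left(-2\right) 3 \left(-3\right) = \left(-6\right) \left(-3\right) = 18$)
$- 315 \left(z{\left(5 \right)} + f{\left(-1 \right)}\right) = - 315 \left(\sqrt{-3 + 5} + 18\right) = - 315 \left(\sqrt{2} + 18\right) = - 315 \left(18 + \sqrt{2}\right) = -5670 - 315 \sqrt{2}$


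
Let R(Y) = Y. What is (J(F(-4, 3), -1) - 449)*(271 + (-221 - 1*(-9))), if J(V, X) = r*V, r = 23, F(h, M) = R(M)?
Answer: -22420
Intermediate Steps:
F(h, M) = M
J(V, X) = 23*V
(J(F(-4, 3), -1) - 449)*(271 + (-221 - 1*(-9))) = (23*3 - 449)*(271 + (-221 - 1*(-9))) = (69 - 449)*(271 + (-221 + 9)) = -380*(271 - 212) = -380*59 = -22420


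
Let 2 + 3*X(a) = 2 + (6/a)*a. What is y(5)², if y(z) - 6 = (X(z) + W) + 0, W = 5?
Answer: 169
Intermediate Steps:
X(a) = 2 (X(a) = -⅔ + (2 + (6/a)*a)/3 = -⅔ + (2 + 6)/3 = -⅔ + (⅓)*8 = -⅔ + 8/3 = 2)
y(z) = 13 (y(z) = 6 + ((2 + 5) + 0) = 6 + (7 + 0) = 6 + 7 = 13)
y(5)² = 13² = 169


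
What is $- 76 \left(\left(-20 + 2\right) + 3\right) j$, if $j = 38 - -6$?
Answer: $50160$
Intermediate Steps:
$j = 44$ ($j = 38 + 6 = 44$)
$- 76 \left(\left(-20 + 2\right) + 3\right) j = - 76 \left(\left(-20 + 2\right) + 3\right) 44 = - 76 \left(-18 + 3\right) 44 = \left(-76\right) \left(-15\right) 44 = 1140 \cdot 44 = 50160$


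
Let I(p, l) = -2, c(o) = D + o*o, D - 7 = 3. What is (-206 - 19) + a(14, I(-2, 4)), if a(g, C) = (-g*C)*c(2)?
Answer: 167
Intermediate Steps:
D = 10 (D = 7 + 3 = 10)
c(o) = 10 + o² (c(o) = 10 + o*o = 10 + o²)
a(g, C) = -14*C*g (a(g, C) = (-g*C)*(10 + 2²) = (-C*g)*(10 + 4) = -C*g*14 = -14*C*g)
(-206 - 19) + a(14, I(-2, 4)) = (-206 - 19) - 14*(-2)*14 = -225 + 392 = 167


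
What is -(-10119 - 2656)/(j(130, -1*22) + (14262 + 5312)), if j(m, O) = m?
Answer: 12775/19704 ≈ 0.64835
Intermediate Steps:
-(-10119 - 2656)/(j(130, -1*22) + (14262 + 5312)) = -(-10119 - 2656)/(130 + (14262 + 5312)) = -(-12775)/(130 + 19574) = -(-12775)/19704 = -1*(-12775/19704) = 12775/19704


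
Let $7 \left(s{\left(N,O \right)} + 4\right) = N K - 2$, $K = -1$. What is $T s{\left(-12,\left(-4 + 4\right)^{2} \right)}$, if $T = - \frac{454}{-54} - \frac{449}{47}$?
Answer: $\frac{2908}{987} \approx 2.9463$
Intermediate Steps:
$s{\left(N,O \right)} = - \frac{30}{7} - \frac{N}{7}$ ($s{\left(N,O \right)} = -4 + \frac{N \left(-1\right) - 2}{7} = -4 + \frac{- N - 2}{7} = -4 + \frac{-2 - N}{7} = -4 - \left(\frac{2}{7} + \frac{N}{7}\right) = - \frac{30}{7} - \frac{N}{7}$)
$T = - \frac{1454}{1269}$ ($T = \left(-454\right) \left(- \frac{1}{54}\right) - \frac{449}{47} = \frac{227}{27} - \frac{449}{47} = - \frac{1454}{1269} \approx -1.1458$)
$T s{\left(-12,\left(-4 + 4\right)^{2} \right)} = - \frac{1454 \left(- \frac{30}{7} - - \frac{12}{7}\right)}{1269} = - \frac{1454 \left(- \frac{30}{7} + \frac{12}{7}\right)}{1269} = \left(- \frac{1454}{1269}\right) \left(- \frac{18}{7}\right) = \frac{2908}{987}$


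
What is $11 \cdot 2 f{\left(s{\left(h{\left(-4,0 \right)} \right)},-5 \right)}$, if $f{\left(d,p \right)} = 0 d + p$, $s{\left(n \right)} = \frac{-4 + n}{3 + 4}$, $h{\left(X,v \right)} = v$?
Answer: $-110$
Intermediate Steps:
$s{\left(n \right)} = - \frac{4}{7} + \frac{n}{7}$ ($s{\left(n \right)} = \frac{-4 + n}{7} = \left(-4 + n\right) \frac{1}{7} = - \frac{4}{7} + \frac{n}{7}$)
$f{\left(d,p \right)} = p$ ($f{\left(d,p \right)} = 0 + p = p$)
$11 \cdot 2 f{\left(s{\left(h{\left(-4,0 \right)} \right)},-5 \right)} = 11 \cdot 2 \left(-5\right) = 22 \left(-5\right) = -110$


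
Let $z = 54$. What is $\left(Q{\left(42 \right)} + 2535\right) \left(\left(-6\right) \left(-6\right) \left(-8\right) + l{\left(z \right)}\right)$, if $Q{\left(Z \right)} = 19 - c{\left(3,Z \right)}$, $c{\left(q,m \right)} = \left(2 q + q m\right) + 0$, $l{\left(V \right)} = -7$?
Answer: $-714490$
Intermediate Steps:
$c{\left(q,m \right)} = 2 q + m q$ ($c{\left(q,m \right)} = \left(2 q + m q\right) + 0 = 2 q + m q$)
$Q{\left(Z \right)} = 13 - 3 Z$ ($Q{\left(Z \right)} = 19 - 3 \left(2 + Z\right) = 19 - \left(6 + 3 Z\right) = 13 - 3 Z$)
$\left(Q{\left(42 \right)} + 2535\right) \left(\left(-6\right) \left(-6\right) \left(-8\right) + l{\left(z \right)}\right) = \left(\left(13 - 126\right) + 2535\right) \left(\left(-6\right) \left(-6\right) \left(-8\right) - 7\right) = \left(\left(13 - 126\right) + 2535\right) \left(36 \left(-8\right) - 7\right) = \left(-113 + 2535\right) \left(-288 - 7\right) = 2422 \left(-295\right) = -714490$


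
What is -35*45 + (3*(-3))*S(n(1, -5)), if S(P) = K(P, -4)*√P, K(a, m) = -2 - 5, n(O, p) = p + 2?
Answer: -1575 + 63*I*√3 ≈ -1575.0 + 109.12*I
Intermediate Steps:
n(O, p) = 2 + p
K(a, m) = -7
S(P) = -7*√P
-35*45 + (3*(-3))*S(n(1, -5)) = -35*45 + (3*(-3))*(-7*√(2 - 5)) = -1575 - (-63)*√(-3) = -1575 - (-63)*I*√3 = -1575 + 63*I*√3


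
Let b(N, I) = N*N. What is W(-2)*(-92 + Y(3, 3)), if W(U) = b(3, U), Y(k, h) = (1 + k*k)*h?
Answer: -558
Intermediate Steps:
b(N, I) = N**2
Y(k, h) = h*(1 + k**2) (Y(k, h) = (1 + k**2)*h = h*(1 + k**2))
W(U) = 9 (W(U) = 3**2 = 9)
W(-2)*(-92 + Y(3, 3)) = 9*(-92 + 3*(1 + 3**2)) = 9*(-92 + 3*(1 + 9)) = 9*(-92 + 3*10) = 9*(-92 + 30) = 9*(-62) = -558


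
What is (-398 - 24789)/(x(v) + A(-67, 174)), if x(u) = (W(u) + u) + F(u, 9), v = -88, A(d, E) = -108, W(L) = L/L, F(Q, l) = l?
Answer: 25187/186 ≈ 135.41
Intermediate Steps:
W(L) = 1
x(u) = 10 + u (x(u) = (1 + u) + 9 = 10 + u)
(-398 - 24789)/(x(v) + A(-67, 174)) = (-398 - 24789)/((10 - 88) - 108) = -25187/(-78 - 108) = -25187/(-186) = -25187*(-1/186) = 25187/186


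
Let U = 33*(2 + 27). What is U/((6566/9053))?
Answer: 8663721/6566 ≈ 1319.5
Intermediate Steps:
U = 957 (U = 33*29 = 957)
U/((6566/9053)) = 957/((6566/9053)) = 957/((6566*(1/9053))) = 957/(6566/9053) = 957*(9053/6566) = 8663721/6566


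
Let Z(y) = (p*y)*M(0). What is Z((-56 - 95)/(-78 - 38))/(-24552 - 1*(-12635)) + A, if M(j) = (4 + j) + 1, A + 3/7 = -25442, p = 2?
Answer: -123098158327/4838302 ≈ -25442.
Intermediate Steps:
A = -178097/7 (A = -3/7 - 25442 = -178097/7 ≈ -25442.)
M(j) = 5 + j
Z(y) = 10*y (Z(y) = (2*y)*(5 + 0) = (2*y)*5 = 10*y)
Z((-56 - 95)/(-78 - 38))/(-24552 - 1*(-12635)) + A = (10*((-56 - 95)/(-78 - 38)))/(-24552 - 1*(-12635)) - 178097/7 = (10*(-151/(-116)))/(-24552 + 12635) - 178097/7 = (10*(-151*(-1/116)))/(-11917) - 178097/7 = (10*(151/116))*(-1/11917) - 178097/7 = (755/58)*(-1/11917) - 178097/7 = -755/691186 - 178097/7 = -123098158327/4838302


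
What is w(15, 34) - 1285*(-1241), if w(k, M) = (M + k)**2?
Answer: 1597086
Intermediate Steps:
w(15, 34) - 1285*(-1241) = (34 + 15)**2 - 1285*(-1241) = 49**2 + 1594685 = 2401 + 1594685 = 1597086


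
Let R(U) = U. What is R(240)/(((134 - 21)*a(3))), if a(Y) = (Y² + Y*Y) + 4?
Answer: 120/1243 ≈ 0.096541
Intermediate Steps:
a(Y) = 4 + 2*Y² (a(Y) = (Y² + Y²) + 4 = 2*Y² + 4 = 4 + 2*Y²)
R(240)/(((134 - 21)*a(3))) = 240/(((134 - 21)*(4 + 2*3²))) = 240/((113*(4 + 2*9))) = 240/((113*(4 + 18))) = 240/((113*22)) = 240/2486 = 240*(1/2486) = 120/1243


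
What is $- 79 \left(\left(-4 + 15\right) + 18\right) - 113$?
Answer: $-2404$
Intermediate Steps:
$- 79 \left(\left(-4 + 15\right) + 18\right) - 113 = - 79 \left(11 + 18\right) - 113 = \left(-79\right) 29 - 113 = -2291 - 113 = -2404$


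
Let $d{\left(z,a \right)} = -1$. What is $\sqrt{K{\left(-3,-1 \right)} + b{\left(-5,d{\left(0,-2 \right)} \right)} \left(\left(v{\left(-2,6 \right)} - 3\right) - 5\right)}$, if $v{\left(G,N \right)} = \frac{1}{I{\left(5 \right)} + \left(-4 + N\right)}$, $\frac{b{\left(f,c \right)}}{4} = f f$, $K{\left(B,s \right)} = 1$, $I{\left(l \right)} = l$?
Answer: $\frac{i \sqrt{38451}}{7} \approx 28.013 i$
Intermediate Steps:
$b{\left(f,c \right)} = 4 f^{2}$ ($b{\left(f,c \right)} = 4 f f = 4 f^{2}$)
$v{\left(G,N \right)} = \frac{1}{1 + N}$ ($v{\left(G,N \right)} = \frac{1}{5 + \left(-4 + N\right)} = \frac{1}{1 + N}$)
$\sqrt{K{\left(-3,-1 \right)} + b{\left(-5,d{\left(0,-2 \right)} \right)} \left(\left(v{\left(-2,6 \right)} - 3\right) - 5\right)} = \sqrt{1 + 4 \left(-5\right)^{2} \left(\left(\frac{1}{1 + 6} - 3\right) - 5\right)} = \sqrt{1 + 4 \cdot 25 \left(\left(\frac{1}{7} - 3\right) - 5\right)} = \sqrt{1 + 100 \left(\left(\frac{1}{7} - 3\right) - 5\right)} = \sqrt{1 + 100 \left(- \frac{20}{7} - 5\right)} = \sqrt{1 + 100 \left(- \frac{55}{7}\right)} = \sqrt{1 - \frac{5500}{7}} = \sqrt{- \frac{5493}{7}} = \frac{i \sqrt{38451}}{7}$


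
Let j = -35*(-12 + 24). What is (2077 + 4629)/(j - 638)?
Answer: -3353/529 ≈ -6.3384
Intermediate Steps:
j = -420 (j = -35*12 = -420)
(2077 + 4629)/(j - 638) = (2077 + 4629)/(-420 - 638) = 6706/(-1058) = 6706*(-1/1058) = -3353/529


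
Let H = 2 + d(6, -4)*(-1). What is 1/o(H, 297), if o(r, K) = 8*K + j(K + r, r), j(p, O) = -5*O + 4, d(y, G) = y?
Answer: 1/2400 ≈ 0.00041667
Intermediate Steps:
H = -4 (H = 2 + 6*(-1) = 2 - 6 = -4)
j(p, O) = 4 - 5*O
o(r, K) = 4 - 5*r + 8*K (o(r, K) = 8*K + (4 - 5*r) = 4 - 5*r + 8*K)
1/o(H, 297) = 1/(4 - 5*(-4) + 8*297) = 1/(4 + 20 + 2376) = 1/2400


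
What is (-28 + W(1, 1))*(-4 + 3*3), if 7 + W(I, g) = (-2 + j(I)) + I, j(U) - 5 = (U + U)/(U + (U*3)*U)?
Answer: -305/2 ≈ -152.50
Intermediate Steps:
j(U) = 5 + 2*U/(U + 3*U²) (j(U) = 5 + (U + U)/(U + (U*3)*U) = 5 + (2*U)/(U + (3*U)*U) = 5 + (2*U)/(U + 3*U²) = 5 + 2*U/(U + 3*U²))
W(I, g) = -9 + I + (7 + 15*I)/(1 + 3*I) (W(I, g) = -7 + ((-2 + (7 + 15*I)/(1 + 3*I)) + I) = -7 + (-2 + I + (7 + 15*I)/(1 + 3*I)) = -9 + I + (7 + 15*I)/(1 + 3*I))
(-28 + W(1, 1))*(-4 + 3*3) = (-28 + (-2 - 11*1 + 3*1²)/(1 + 3*1))*(-4 + 3*3) = (-28 + (-2 - 11 + 3*1)/(1 + 3))*(-4 + 9) = (-28 + (-2 - 11 + 3)/4)*5 = (-28 + (¼)*(-10))*5 = (-28 - 5/2)*5 = -61/2*5 = -305/2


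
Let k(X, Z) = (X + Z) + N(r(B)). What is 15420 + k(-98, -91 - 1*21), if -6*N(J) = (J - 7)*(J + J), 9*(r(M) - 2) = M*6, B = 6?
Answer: 15212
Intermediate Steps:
r(M) = 2 + 2*M/3 (r(M) = 2 + (M*6)/9 = 2 + (6*M)/9 = 2 + 2*M/3)
N(J) = -J*(-7 + J)/3 (N(J) = -(J - 7)*(J + J)/6 = -(-7 + J)*2*J/6 = -J*(-7 + J)/3)
k(X, Z) = 2 + X + Z (k(X, Z) = (X + Z) + (2 + (⅔)*6)*(7 - (2 + (⅔)*6))/3 = (X + Z) + (2 + 4)*(7 - (2 + 4))/3 = (X + Z) + (⅓)*6*(7 - 1*6) = (X + Z) + (⅓)*6*(7 - 6) = (X + Z) + (⅓)*6*1 = (X + Z) + 2 = 2 + X + Z)
15420 + k(-98, -91 - 1*21) = 15420 + (2 - 98 + (-91 - 1*21)) = 15420 + (2 - 98 + (-91 - 21)) = 15420 + (2 - 98 - 112) = 15420 - 208 = 15212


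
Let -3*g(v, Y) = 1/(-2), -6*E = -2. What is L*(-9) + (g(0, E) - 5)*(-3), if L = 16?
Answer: -259/2 ≈ -129.50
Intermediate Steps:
E = ⅓ (E = -⅙*(-2) = ⅓ ≈ 0.33333)
g(v, Y) = ⅙ (g(v, Y) = -⅓/(-2) = -⅓*(-½) = ⅙)
L*(-9) + (g(0, E) - 5)*(-3) = 16*(-9) + (⅙ - 5)*(-3) = -144 - 29/6*(-3) = -144 + 29/2 = -259/2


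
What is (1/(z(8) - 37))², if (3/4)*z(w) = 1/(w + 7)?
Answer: 2025/2758921 ≈ 0.00073398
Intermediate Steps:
z(w) = 4/(3*(7 + w)) (z(w) = 4/(3*(w + 7)) = 4/(3*(7 + w)))
(1/(z(8) - 37))² = (1/(4/(3*(7 + 8)) - 37))² = (1/((4/3)/15 - 37))² = (1/((4/3)*(1/15) - 37))² = (1/(4/45 - 37))² = (1/(-1661/45))² = (-45/1661)² = 2025/2758921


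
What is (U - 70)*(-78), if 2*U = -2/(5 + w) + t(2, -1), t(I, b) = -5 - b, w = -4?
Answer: 5694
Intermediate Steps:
U = -3 (U = (-2/(5 - 4) + (-5 - 1*(-1)))/2 = (-2/1 + (-5 + 1))/2 = (-2*1 - 4)/2 = (-2 - 4)/2 = (½)*(-6) = -3)
(U - 70)*(-78) = (-3 - 70)*(-78) = -73*(-78) = 5694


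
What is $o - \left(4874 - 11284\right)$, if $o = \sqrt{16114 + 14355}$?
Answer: $6410 + \sqrt{30469} \approx 6584.6$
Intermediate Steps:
$o = \sqrt{30469} \approx 174.55$
$o - \left(4874 - 11284\right) = \sqrt{30469} - \left(4874 - 11284\right) = \sqrt{30469} - -6410 = \sqrt{30469} + 6410 = 6410 + \sqrt{30469}$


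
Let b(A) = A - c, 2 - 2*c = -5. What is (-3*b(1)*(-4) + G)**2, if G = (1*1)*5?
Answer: 625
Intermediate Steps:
c = 7/2 (c = 1 - 1/2*(-5) = 1 + 5/2 = 7/2 ≈ 3.5000)
b(A) = -7/2 + A (b(A) = A - 1*7/2 = A - 7/2 = -7/2 + A)
G = 5 (G = 1*5 = 5)
(-3*b(1)*(-4) + G)**2 = (-3*(-7/2 + 1)*(-4) + 5)**2 = (-3*(-5/2)*(-4) + 5)**2 = ((15/2)*(-4) + 5)**2 = (-30 + 5)**2 = (-25)**2 = 625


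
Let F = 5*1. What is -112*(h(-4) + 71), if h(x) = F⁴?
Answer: -77952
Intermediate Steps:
F = 5
h(x) = 625 (h(x) = 5⁴ = 625)
-112*(h(-4) + 71) = -112*(625 + 71) = -112*696 = -77952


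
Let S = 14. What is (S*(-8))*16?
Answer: -1792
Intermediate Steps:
(S*(-8))*16 = (14*(-8))*16 = -112*16 = -1792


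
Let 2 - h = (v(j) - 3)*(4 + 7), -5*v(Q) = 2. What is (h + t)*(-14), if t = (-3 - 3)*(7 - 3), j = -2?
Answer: -1078/5 ≈ -215.60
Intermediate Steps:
v(Q) = -⅖ (v(Q) = -⅕*2 = -⅖)
t = -24 (t = -6*4 = -24)
h = 197/5 (h = 2 - (-⅖ - 3)*(4 + 7) = 2 - (-17)*11/5 = 2 - 1*(-187/5) = 2 + 187/5 = 197/5 ≈ 39.400)
(h + t)*(-14) = (197/5 - 24)*(-14) = (77/5)*(-14) = -1078/5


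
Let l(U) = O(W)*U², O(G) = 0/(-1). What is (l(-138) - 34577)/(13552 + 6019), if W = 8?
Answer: -34577/19571 ≈ -1.7667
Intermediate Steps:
O(G) = 0 (O(G) = 0*(-1) = 0)
l(U) = 0 (l(U) = 0*U² = 0)
(l(-138) - 34577)/(13552 + 6019) = (0 - 34577)/(13552 + 6019) = -34577/19571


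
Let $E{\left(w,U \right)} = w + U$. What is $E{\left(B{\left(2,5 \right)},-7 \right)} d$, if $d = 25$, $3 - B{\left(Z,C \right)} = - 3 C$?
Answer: $275$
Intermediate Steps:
$B{\left(Z,C \right)} = 3 + 3 C$ ($B{\left(Z,C \right)} = 3 - - 3 C = 3 + 3 C$)
$E{\left(w,U \right)} = U + w$
$E{\left(B{\left(2,5 \right)},-7 \right)} d = \left(-7 + \left(3 + 3 \cdot 5\right)\right) 25 = \left(-7 + \left(3 + 15\right)\right) 25 = \left(-7 + 18\right) 25 = 11 \cdot 25 = 275$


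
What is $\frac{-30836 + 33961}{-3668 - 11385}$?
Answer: $- \frac{3125}{15053} \approx -0.2076$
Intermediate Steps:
$\frac{-30836 + 33961}{-3668 - 11385} = \frac{3125}{-15053} = 3125 \left(- \frac{1}{15053}\right) = - \frac{3125}{15053}$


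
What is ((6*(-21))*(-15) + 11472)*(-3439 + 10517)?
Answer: 94576236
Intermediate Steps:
((6*(-21))*(-15) + 11472)*(-3439 + 10517) = (-126*(-15) + 11472)*7078 = (1890 + 11472)*7078 = 13362*7078 = 94576236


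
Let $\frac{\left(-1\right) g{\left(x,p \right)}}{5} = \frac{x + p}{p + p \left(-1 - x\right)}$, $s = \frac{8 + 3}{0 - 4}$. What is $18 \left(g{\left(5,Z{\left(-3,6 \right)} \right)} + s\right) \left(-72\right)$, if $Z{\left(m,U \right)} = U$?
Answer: $1188$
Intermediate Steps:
$s = - \frac{11}{4}$ ($s = \frac{11}{-4} = 11 \left(- \frac{1}{4}\right) = - \frac{11}{4} \approx -2.75$)
$g{\left(x,p \right)} = - \frac{5 \left(p + x\right)}{p + p \left(-1 - x\right)}$ ($g{\left(x,p \right)} = - 5 \frac{x + p}{p + p \left(-1 - x\right)} = - 5 \frac{p + x}{p + p \left(-1 - x\right)} = - \frac{5 \left(p + x\right)}{p + p \left(-1 - x\right)}$)
$18 \left(g{\left(5,Z{\left(-3,6 \right)} \right)} + s\right) \left(-72\right) = 18 \left(\left(\frac{5}{6} + \frac{5}{5}\right) - \frac{11}{4}\right) \left(-72\right) = 18 \left(\left(5 \cdot \frac{1}{6} + 5 \cdot \frac{1}{5}\right) - \frac{11}{4}\right) \left(-72\right) = 18 \left(\left(\frac{5}{6} + 1\right) - \frac{11}{4}\right) \left(-72\right) = 18 \left(\frac{11}{6} - \frac{11}{4}\right) \left(-72\right) = 18 \left(- \frac{11}{12}\right) \left(-72\right) = \left(- \frac{33}{2}\right) \left(-72\right) = 1188$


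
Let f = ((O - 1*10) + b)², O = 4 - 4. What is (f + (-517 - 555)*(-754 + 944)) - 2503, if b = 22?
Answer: -206039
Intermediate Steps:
O = 0
f = 144 (f = ((0 - 1*10) + 22)² = ((0 - 10) + 22)² = (-10 + 22)² = 12² = 144)
(f + (-517 - 555)*(-754 + 944)) - 2503 = (144 + (-517 - 555)*(-754 + 944)) - 2503 = (144 - 1072*190) - 2503 = (144 - 203680) - 2503 = -203536 - 2503 = -206039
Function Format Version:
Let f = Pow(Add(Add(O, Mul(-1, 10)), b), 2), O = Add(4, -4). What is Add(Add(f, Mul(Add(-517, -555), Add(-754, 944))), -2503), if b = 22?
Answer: -206039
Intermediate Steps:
O = 0
f = 144 (f = Pow(Add(Add(0, Mul(-1, 10)), 22), 2) = Pow(Add(Add(0, -10), 22), 2) = Pow(Add(-10, 22), 2) = Pow(12, 2) = 144)
Add(Add(f, Mul(Add(-517, -555), Add(-754, 944))), -2503) = Add(Add(144, Mul(Add(-517, -555), Add(-754, 944))), -2503) = Add(Add(144, Mul(-1072, 190)), -2503) = Add(Add(144, -203680), -2503) = Add(-203536, -2503) = -206039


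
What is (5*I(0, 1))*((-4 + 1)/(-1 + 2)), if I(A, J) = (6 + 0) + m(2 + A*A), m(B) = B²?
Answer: -150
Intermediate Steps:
I(A, J) = 6 + (2 + A²)² (I(A, J) = (6 + 0) + (2 + A*A)² = 6 + (2 + A²)²)
(5*I(0, 1))*((-4 + 1)/(-1 + 2)) = (5*(6 + (2 + 0²)²))*((-4 + 1)/(-1 + 2)) = (5*(6 + (2 + 0)²))*(-3/1) = (5*(6 + 2²))*(-3*1) = (5*(6 + 4))*(-3) = (5*10)*(-3) = 50*(-3) = -150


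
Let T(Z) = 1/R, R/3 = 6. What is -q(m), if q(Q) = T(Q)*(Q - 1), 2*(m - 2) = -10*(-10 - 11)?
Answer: -53/9 ≈ -5.8889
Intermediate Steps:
R = 18 (R = 3*6 = 18)
m = 107 (m = 2 + (-10*(-10 - 11))/2 = 2 + (-10*(-21))/2 = 2 + (1/2)*210 = 2 + 105 = 107)
T(Z) = 1/18
q(Q) = -1/18 + Q/18 (q(Q) = (Q - 1)/18 = (-1 + Q)/18 = -1/18 + Q/18)
-q(m) = -(-1/18 + (1/18)*107) = -(-1/18 + 107/18) = -1*53/9 = -53/9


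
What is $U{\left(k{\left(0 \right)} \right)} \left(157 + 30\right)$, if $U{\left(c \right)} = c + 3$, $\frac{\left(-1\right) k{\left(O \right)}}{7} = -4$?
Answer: $5797$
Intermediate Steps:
$k{\left(O \right)} = 28$ ($k{\left(O \right)} = \left(-7\right) \left(-4\right) = 28$)
$U{\left(c \right)} = 3 + c$
$U{\left(k{\left(0 \right)} \right)} \left(157 + 30\right) = \left(3 + 28\right) \left(157 + 30\right) = 31 \cdot 187 = 5797$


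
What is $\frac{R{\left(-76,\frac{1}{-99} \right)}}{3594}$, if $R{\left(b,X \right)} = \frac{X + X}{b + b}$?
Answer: $\frac{1}{27041256} \approx 3.6981 \cdot 10^{-8}$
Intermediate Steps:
$R{\left(b,X \right)} = \frac{X}{b}$ ($R{\left(b,X \right)} = \frac{2 X}{2 b} = 2 X \frac{1}{2 b} = \frac{X}{b}$)
$\frac{R{\left(-76,\frac{1}{-99} \right)}}{3594} = \frac{\frac{1}{-99} \frac{1}{-76}}{3594} = \left(- \frac{1}{99}\right) \left(- \frac{1}{76}\right) \frac{1}{3594} = \frac{1}{7524} \cdot \frac{1}{3594} = \frac{1}{27041256}$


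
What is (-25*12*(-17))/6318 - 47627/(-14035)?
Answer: 62080981/14778855 ≈ 4.2007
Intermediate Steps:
(-25*12*(-17))/6318 - 47627/(-14035) = -300*(-17)*(1/6318) - 47627*(-1/14035) = 5100*(1/6318) + 47627/14035 = 850/1053 + 47627/14035 = 62080981/14778855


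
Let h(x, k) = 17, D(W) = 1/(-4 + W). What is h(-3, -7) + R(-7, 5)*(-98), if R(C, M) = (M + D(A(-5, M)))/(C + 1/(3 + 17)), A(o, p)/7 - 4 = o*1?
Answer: 131833/1529 ≈ 86.222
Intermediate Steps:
A(o, p) = 28 + 7*o (A(o, p) = 28 + 7*(o*1) = 28 + 7*o)
R(C, M) = (-1/11 + M)/(1/20 + C) (R(C, M) = (M + 1/(-4 + (28 + 7*(-5))))/(C + 1/(3 + 17)) = (M + 1/(-4 + (28 - 35)))/(C + 1/20) = (M + 1/(-4 - 7))/(C + 1/20) = (M + 1/(-11))/(1/20 + C) = (M - 1/11)/(1/20 + C) = (-1/11 + M)/(1/20 + C))
h(-3, -7) + R(-7, 5)*(-98) = 17 + (20*(-1 + 11*5)/(11*(1 + 20*(-7))))*(-98) = 17 + (20*(-1 + 55)/(11*(1 - 140)))*(-98) = 17 + ((20/11)*54/(-139))*(-98) = 17 + ((20/11)*(-1/139)*54)*(-98) = 17 - 1080/1529*(-98) = 17 + 105840/1529 = 131833/1529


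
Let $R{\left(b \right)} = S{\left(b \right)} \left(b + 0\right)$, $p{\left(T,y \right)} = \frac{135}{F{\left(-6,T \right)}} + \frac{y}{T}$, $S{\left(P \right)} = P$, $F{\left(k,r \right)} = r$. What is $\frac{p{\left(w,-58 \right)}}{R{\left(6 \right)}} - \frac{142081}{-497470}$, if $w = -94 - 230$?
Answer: $\frac{809463797}{2901245040} \approx 0.27901$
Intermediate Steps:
$w = -324$
$p{\left(T,y \right)} = \frac{135}{T} + \frac{y}{T}$
$R{\left(b \right)} = b^{2}$ ($R{\left(b \right)} = b \left(b + 0\right) = b b = b^{2}$)
$\frac{p{\left(w,-58 \right)}}{R{\left(6 \right)}} - \frac{142081}{-497470} = \frac{\frac{1}{-324} \left(135 - 58\right)}{6^{2}} - \frac{142081}{-497470} = \frac{\left(- \frac{1}{324}\right) 77}{36} - - \frac{142081}{497470} = \left(- \frac{77}{324}\right) \frac{1}{36} + \frac{142081}{497470} = - \frac{77}{11664} + \frac{142081}{497470} = \frac{809463797}{2901245040}$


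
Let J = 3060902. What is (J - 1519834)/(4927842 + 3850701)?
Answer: 1541068/8778543 ≈ 0.17555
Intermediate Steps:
(J - 1519834)/(4927842 + 3850701) = (3060902 - 1519834)/(4927842 + 3850701) = 1541068/8778543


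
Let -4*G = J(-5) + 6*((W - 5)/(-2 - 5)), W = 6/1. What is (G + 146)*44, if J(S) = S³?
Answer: 54659/7 ≈ 7808.4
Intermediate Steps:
W = 6 (W = 6*1 = 6)
G = 881/28 (G = -((-5)³ + 6*((6 - 5)/(-2 - 5)))/4 = -(-125 + 6*(1/(-7)))/4 = -(-125 + 6*(1*(-⅐)))/4 = -(-125 + 6*(-⅐))/4 = -(-125 - 6/7)/4 = -¼*(-881/7) = 881/28 ≈ 31.464)
(G + 146)*44 = (881/28 + 146)*44 = (4969/28)*44 = 54659/7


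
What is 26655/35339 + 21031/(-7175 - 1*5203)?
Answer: -413278919/437426142 ≈ -0.94480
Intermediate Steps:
26655/35339 + 21031/(-7175 - 1*5203) = 26655*(1/35339) + 21031/(-7175 - 5203) = 26655/35339 + 21031/(-12378) = 26655/35339 + 21031*(-1/12378) = 26655/35339 - 21031/12378 = -413278919/437426142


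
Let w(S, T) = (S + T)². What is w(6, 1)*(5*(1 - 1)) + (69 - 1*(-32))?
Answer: 101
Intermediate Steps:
w(6, 1)*(5*(1 - 1)) + (69 - 1*(-32)) = (6 + 1)²*(5*(1 - 1)) + (69 - 1*(-32)) = 7²*(5*0) + (69 + 32) = 49*0 + 101 = 0 + 101 = 101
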